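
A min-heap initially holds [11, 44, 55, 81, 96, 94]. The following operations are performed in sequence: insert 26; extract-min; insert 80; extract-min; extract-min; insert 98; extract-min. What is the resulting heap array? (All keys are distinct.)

insert 26:
  append 26 at index 6 → [11, 44, 55, 81, 96, 94, 26]
  26 < parent 55 at index 2, swap → [11, 44, 26, 81, 96, 94, 55]
extract-min → returns 11:
  remove root 11; move last element 55 to root → [55, 44, 26, 81, 96, 94]
  55 vs smaller child 26 at index 2, swap → [26, 44, 55, 81, 96, 94]
insert 80:
  append 80 at index 6 → [26, 44, 55, 81, 96, 94, 80] (no swap needed)
extract-min → returns 26:
  remove root 26; move last element 80 to root → [80, 44, 55, 81, 96, 94]
  80 vs smaller child 44 at index 1, swap → [44, 80, 55, 81, 96, 94]
extract-min → returns 44:
  remove root 44; move last element 94 to root → [94, 80, 55, 81, 96]
  94 vs smaller child 55 at index 2, swap → [55, 80, 94, 81, 96]
insert 98:
  append 98 at index 5 → [55, 80, 94, 81, 96, 98] (no swap needed)
extract-min → returns 55:
  remove root 55; move last element 98 to root → [98, 80, 94, 81, 96]
  98 vs smaller child 80 at index 1, swap → [80, 98, 94, 81, 96]
  98 vs smaller child 81 at index 3, swap → [80, 81, 94, 98, 96]

[80, 81, 94, 98, 96]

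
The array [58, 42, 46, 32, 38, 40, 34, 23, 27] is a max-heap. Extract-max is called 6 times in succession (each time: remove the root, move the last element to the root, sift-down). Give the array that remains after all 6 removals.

[32, 27, 23]

extract-max #1 returns 58:
  remove root 58; move last element 27 to root → [27, 42, 46, 32, 38, 40, 34, 23]
  27 vs larger child 46 at index 2, swap → [46, 42, 27, 32, 38, 40, 34, 23]
  27 vs larger child 40 at index 5, swap → [46, 42, 40, 32, 38, 27, 34, 23]
extract-max #2 returns 46:
  remove root 46; move last element 23 to root → [23, 42, 40, 32, 38, 27, 34]
  23 vs larger child 42 at index 1, swap → [42, 23, 40, 32, 38, 27, 34]
  23 vs larger child 38 at index 4, swap → [42, 38, 40, 32, 23, 27, 34]
extract-max #3 returns 42:
  remove root 42; move last element 34 to root → [34, 38, 40, 32, 23, 27]
  34 vs larger child 40 at index 2, swap → [40, 38, 34, 32, 23, 27]
extract-max #4 returns 40:
  remove root 40; move last element 27 to root → [27, 38, 34, 32, 23]
  27 vs larger child 38 at index 1, swap → [38, 27, 34, 32, 23]
  27 vs larger child 32 at index 3, swap → [38, 32, 34, 27, 23]
extract-max #5 returns 38:
  remove root 38; move last element 23 to root → [23, 32, 34, 27]
  23 vs larger child 34 at index 2, swap → [34, 32, 23, 27]
extract-max #6 returns 34:
  remove root 34; move last element 27 to root → [27, 32, 23]
  27 vs larger child 32 at index 1, swap → [32, 27, 23]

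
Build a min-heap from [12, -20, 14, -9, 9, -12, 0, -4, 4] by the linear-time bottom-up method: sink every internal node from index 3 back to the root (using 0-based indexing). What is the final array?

[-20, -9, -12, -4, 9, 14, 0, 12, 4]

sift down from index 3: already satisfies heap property
sift down from index 2:
  14 vs smaller child -12 at index 5, swap → [12, -20, -12, -9, 9, 14, 0, -4, 4]
sift down from index 1: already satisfies heap property
sift down from index 0:
  12 vs smaller child -20 at index 1, swap → [-20, 12, -12, -9, 9, 14, 0, -4, 4]
  12 vs smaller child -9 at index 3, swap → [-20, -9, -12, 12, 9, 14, 0, -4, 4]
  12 vs smaller child -4 at index 7, swap → [-20, -9, -12, -4, 9, 14, 0, 12, 4]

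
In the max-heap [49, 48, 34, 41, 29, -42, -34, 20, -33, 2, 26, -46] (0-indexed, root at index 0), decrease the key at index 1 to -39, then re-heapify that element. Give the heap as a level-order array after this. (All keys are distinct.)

[49, 41, 34, 20, 29, -42, -34, -39, -33, 2, 26, -46]

set index 1 from 48 to -39 → [49, -39, 34, 41, 29, -42, -34, 20, -33, 2, 26, -46]
-39 vs larger child 41 at index 3, swap → [49, 41, 34, -39, 29, -42, -34, 20, -33, 2, 26, -46]
-39 vs larger child 20 at index 7, swap → [49, 41, 34, 20, 29, -42, -34, -39, -33, 2, 26, -46]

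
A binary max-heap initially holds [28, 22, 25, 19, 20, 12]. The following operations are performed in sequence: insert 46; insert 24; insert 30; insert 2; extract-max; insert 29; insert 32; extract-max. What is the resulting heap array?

insert 46:
  append 46 at index 6 → [28, 22, 25, 19, 20, 12, 46]
  46 > parent 25 at index 2, swap → [28, 22, 46, 19, 20, 12, 25]
  46 > parent 28 at index 0, swap → [46, 22, 28, 19, 20, 12, 25]
insert 24:
  append 24 at index 7 → [46, 22, 28, 19, 20, 12, 25, 24]
  24 > parent 19 at index 3, swap → [46, 22, 28, 24, 20, 12, 25, 19]
  24 > parent 22 at index 1, swap → [46, 24, 28, 22, 20, 12, 25, 19]
insert 30:
  append 30 at index 8 → [46, 24, 28, 22, 20, 12, 25, 19, 30]
  30 > parent 22 at index 3, swap → [46, 24, 28, 30, 20, 12, 25, 19, 22]
  30 > parent 24 at index 1, swap → [46, 30, 28, 24, 20, 12, 25, 19, 22]
insert 2:
  append 2 at index 9 → [46, 30, 28, 24, 20, 12, 25, 19, 22, 2] (no swap needed)
extract-max → returns 46:
  remove root 46; move last element 2 to root → [2, 30, 28, 24, 20, 12, 25, 19, 22]
  2 vs larger child 30 at index 1, swap → [30, 2, 28, 24, 20, 12, 25, 19, 22]
  2 vs larger child 24 at index 3, swap → [30, 24, 28, 2, 20, 12, 25, 19, 22]
  2 vs larger child 22 at index 8, swap → [30, 24, 28, 22, 20, 12, 25, 19, 2]
insert 29:
  append 29 at index 9 → [30, 24, 28, 22, 20, 12, 25, 19, 2, 29]
  29 > parent 20 at index 4, swap → [30, 24, 28, 22, 29, 12, 25, 19, 2, 20]
  29 > parent 24 at index 1, swap → [30, 29, 28, 22, 24, 12, 25, 19, 2, 20]
insert 32:
  append 32 at index 10 → [30, 29, 28, 22, 24, 12, 25, 19, 2, 20, 32]
  32 > parent 24 at index 4, swap → [30, 29, 28, 22, 32, 12, 25, 19, 2, 20, 24]
  32 > parent 29 at index 1, swap → [30, 32, 28, 22, 29, 12, 25, 19, 2, 20, 24]
  32 > parent 30 at index 0, swap → [32, 30, 28, 22, 29, 12, 25, 19, 2, 20, 24]
extract-max → returns 32:
  remove root 32; move last element 24 to root → [24, 30, 28, 22, 29, 12, 25, 19, 2, 20]
  24 vs larger child 30 at index 1, swap → [30, 24, 28, 22, 29, 12, 25, 19, 2, 20]
  24 vs larger child 29 at index 4, swap → [30, 29, 28, 22, 24, 12, 25, 19, 2, 20]

[30, 29, 28, 22, 24, 12, 25, 19, 2, 20]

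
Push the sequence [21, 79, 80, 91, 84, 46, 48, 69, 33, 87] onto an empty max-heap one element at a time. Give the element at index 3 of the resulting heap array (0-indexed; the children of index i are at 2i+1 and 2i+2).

Insert 21:
  append 21 at index 0 → [21] (no swap needed)
Insert 79:
  append 79 at index 1 → [21, 79]
  79 > parent 21 at index 0, swap → [79, 21]
Insert 80:
  append 80 at index 2 → [79, 21, 80]
  80 > parent 79 at index 0, swap → [80, 21, 79]
Insert 91:
  append 91 at index 3 → [80, 21, 79, 91]
  91 > parent 21 at index 1, swap → [80, 91, 79, 21]
  91 > parent 80 at index 0, swap → [91, 80, 79, 21]
Insert 84:
  append 84 at index 4 → [91, 80, 79, 21, 84]
  84 > parent 80 at index 1, swap → [91, 84, 79, 21, 80]
Insert 46:
  append 46 at index 5 → [91, 84, 79, 21, 80, 46] (no swap needed)
Insert 48:
  append 48 at index 6 → [91, 84, 79, 21, 80, 46, 48] (no swap needed)
Insert 69:
  append 69 at index 7 → [91, 84, 79, 21, 80, 46, 48, 69]
  69 > parent 21 at index 3, swap → [91, 84, 79, 69, 80, 46, 48, 21]
Insert 33:
  append 33 at index 8 → [91, 84, 79, 69, 80, 46, 48, 21, 33] (no swap needed)
Insert 87:
  append 87 at index 9 → [91, 84, 79, 69, 80, 46, 48, 21, 33, 87]
  87 > parent 80 at index 4, swap → [91, 84, 79, 69, 87, 46, 48, 21, 33, 80]
  87 > parent 84 at index 1, swap → [91, 87, 79, 69, 84, 46, 48, 21, 33, 80]
resulting array: [91, 87, 79, 69, 84, 46, 48, 21, 33, 80]

69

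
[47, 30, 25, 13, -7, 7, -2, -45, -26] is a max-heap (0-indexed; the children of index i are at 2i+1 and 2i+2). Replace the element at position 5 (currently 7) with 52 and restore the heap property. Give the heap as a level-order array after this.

set index 5 from 7 to 52 → [47, 30, 25, 13, -7, 52, -2, -45, -26]
52 > parent 25 at index 2, swap → [47, 30, 52, 13, -7, 25, -2, -45, -26]
52 > parent 47 at index 0, swap → [52, 30, 47, 13, -7, 25, -2, -45, -26]

[52, 30, 47, 13, -7, 25, -2, -45, -26]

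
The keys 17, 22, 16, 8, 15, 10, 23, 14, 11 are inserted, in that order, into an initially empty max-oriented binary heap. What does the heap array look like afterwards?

Insert 17:
  append 17 at index 0 → [17] (no swap needed)
Insert 22:
  append 22 at index 1 → [17, 22]
  22 > parent 17 at index 0, swap → [22, 17]
Insert 16:
  append 16 at index 2 → [22, 17, 16] (no swap needed)
Insert 8:
  append 8 at index 3 → [22, 17, 16, 8] (no swap needed)
Insert 15:
  append 15 at index 4 → [22, 17, 16, 8, 15] (no swap needed)
Insert 10:
  append 10 at index 5 → [22, 17, 16, 8, 15, 10] (no swap needed)
Insert 23:
  append 23 at index 6 → [22, 17, 16, 8, 15, 10, 23]
  23 > parent 16 at index 2, swap → [22, 17, 23, 8, 15, 10, 16]
  23 > parent 22 at index 0, swap → [23, 17, 22, 8, 15, 10, 16]
Insert 14:
  append 14 at index 7 → [23, 17, 22, 8, 15, 10, 16, 14]
  14 > parent 8 at index 3, swap → [23, 17, 22, 14, 15, 10, 16, 8]
Insert 11:
  append 11 at index 8 → [23, 17, 22, 14, 15, 10, 16, 8, 11] (no swap needed)

[23, 17, 22, 14, 15, 10, 16, 8, 11]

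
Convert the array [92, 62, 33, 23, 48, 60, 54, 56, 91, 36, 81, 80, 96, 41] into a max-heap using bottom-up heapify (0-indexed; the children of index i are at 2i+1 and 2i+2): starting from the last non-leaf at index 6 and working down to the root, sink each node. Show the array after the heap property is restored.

sift down from index 6: already satisfies heap property
sift down from index 5:
  60 vs larger child 96 at index 12, swap → [92, 62, 33, 23, 48, 96, 54, 56, 91, 36, 81, 80, 60, 41]
sift down from index 4:
  48 vs larger child 81 at index 10, swap → [92, 62, 33, 23, 81, 96, 54, 56, 91, 36, 48, 80, 60, 41]
sift down from index 3:
  23 vs larger child 91 at index 8, swap → [92, 62, 33, 91, 81, 96, 54, 56, 23, 36, 48, 80, 60, 41]
sift down from index 2:
  33 vs larger child 96 at index 5, swap → [92, 62, 96, 91, 81, 33, 54, 56, 23, 36, 48, 80, 60, 41]
  33 vs larger child 80 at index 11, swap → [92, 62, 96, 91, 81, 80, 54, 56, 23, 36, 48, 33, 60, 41]
sift down from index 1:
  62 vs larger child 91 at index 3, swap → [92, 91, 96, 62, 81, 80, 54, 56, 23, 36, 48, 33, 60, 41]
sift down from index 0:
  92 vs larger child 96 at index 2, swap → [96, 91, 92, 62, 81, 80, 54, 56, 23, 36, 48, 33, 60, 41]

[96, 91, 92, 62, 81, 80, 54, 56, 23, 36, 48, 33, 60, 41]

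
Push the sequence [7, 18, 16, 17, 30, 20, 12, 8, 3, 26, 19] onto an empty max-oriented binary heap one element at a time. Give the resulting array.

[30, 26, 20, 8, 19, 16, 12, 7, 3, 17, 18]

Insert 7:
  append 7 at index 0 → [7] (no swap needed)
Insert 18:
  append 18 at index 1 → [7, 18]
  18 > parent 7 at index 0, swap → [18, 7]
Insert 16:
  append 16 at index 2 → [18, 7, 16] (no swap needed)
Insert 17:
  append 17 at index 3 → [18, 7, 16, 17]
  17 > parent 7 at index 1, swap → [18, 17, 16, 7]
Insert 30:
  append 30 at index 4 → [18, 17, 16, 7, 30]
  30 > parent 17 at index 1, swap → [18, 30, 16, 7, 17]
  30 > parent 18 at index 0, swap → [30, 18, 16, 7, 17]
Insert 20:
  append 20 at index 5 → [30, 18, 16, 7, 17, 20]
  20 > parent 16 at index 2, swap → [30, 18, 20, 7, 17, 16]
Insert 12:
  append 12 at index 6 → [30, 18, 20, 7, 17, 16, 12] (no swap needed)
Insert 8:
  append 8 at index 7 → [30, 18, 20, 7, 17, 16, 12, 8]
  8 > parent 7 at index 3, swap → [30, 18, 20, 8, 17, 16, 12, 7]
Insert 3:
  append 3 at index 8 → [30, 18, 20, 8, 17, 16, 12, 7, 3] (no swap needed)
Insert 26:
  append 26 at index 9 → [30, 18, 20, 8, 17, 16, 12, 7, 3, 26]
  26 > parent 17 at index 4, swap → [30, 18, 20, 8, 26, 16, 12, 7, 3, 17]
  26 > parent 18 at index 1, swap → [30, 26, 20, 8, 18, 16, 12, 7, 3, 17]
Insert 19:
  append 19 at index 10 → [30, 26, 20, 8, 18, 16, 12, 7, 3, 17, 19]
  19 > parent 18 at index 4, swap → [30, 26, 20, 8, 19, 16, 12, 7, 3, 17, 18]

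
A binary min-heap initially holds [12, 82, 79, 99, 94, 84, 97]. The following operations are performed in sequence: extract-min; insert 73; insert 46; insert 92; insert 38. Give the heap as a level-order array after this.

[38, 46, 79, 82, 73, 97, 84, 99, 92, 94]

extract-min → returns 12:
  remove root 12; move last element 97 to root → [97, 82, 79, 99, 94, 84]
  97 vs smaller child 79 at index 2, swap → [79, 82, 97, 99, 94, 84]
  97 vs only child 84 at index 5, swap → [79, 82, 84, 99, 94, 97]
insert 73:
  append 73 at index 6 → [79, 82, 84, 99, 94, 97, 73]
  73 < parent 84 at index 2, swap → [79, 82, 73, 99, 94, 97, 84]
  73 < parent 79 at index 0, swap → [73, 82, 79, 99, 94, 97, 84]
insert 46:
  append 46 at index 7 → [73, 82, 79, 99, 94, 97, 84, 46]
  46 < parent 99 at index 3, swap → [73, 82, 79, 46, 94, 97, 84, 99]
  46 < parent 82 at index 1, swap → [73, 46, 79, 82, 94, 97, 84, 99]
  46 < parent 73 at index 0, swap → [46, 73, 79, 82, 94, 97, 84, 99]
insert 92:
  append 92 at index 8 → [46, 73, 79, 82, 94, 97, 84, 99, 92] (no swap needed)
insert 38:
  append 38 at index 9 → [46, 73, 79, 82, 94, 97, 84, 99, 92, 38]
  38 < parent 94 at index 4, swap → [46, 73, 79, 82, 38, 97, 84, 99, 92, 94]
  38 < parent 73 at index 1, swap → [46, 38, 79, 82, 73, 97, 84, 99, 92, 94]
  38 < parent 46 at index 0, swap → [38, 46, 79, 82, 73, 97, 84, 99, 92, 94]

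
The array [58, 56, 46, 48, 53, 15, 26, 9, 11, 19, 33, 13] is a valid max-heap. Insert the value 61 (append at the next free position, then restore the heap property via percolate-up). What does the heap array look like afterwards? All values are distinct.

append 61 at index 12 → [58, 56, 46, 48, 53, 15, 26, 9, 11, 19, 33, 13, 61]
61 > parent 15 at index 5, swap → [58, 56, 46, 48, 53, 61, 26, 9, 11, 19, 33, 13, 15]
61 > parent 46 at index 2, swap → [58, 56, 61, 48, 53, 46, 26, 9, 11, 19, 33, 13, 15]
61 > parent 58 at index 0, swap → [61, 56, 58, 48, 53, 46, 26, 9, 11, 19, 33, 13, 15]

[61, 56, 58, 48, 53, 46, 26, 9, 11, 19, 33, 13, 15]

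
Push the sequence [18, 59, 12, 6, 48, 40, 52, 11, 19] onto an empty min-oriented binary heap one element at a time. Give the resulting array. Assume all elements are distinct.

[6, 11, 18, 12, 48, 40, 52, 59, 19]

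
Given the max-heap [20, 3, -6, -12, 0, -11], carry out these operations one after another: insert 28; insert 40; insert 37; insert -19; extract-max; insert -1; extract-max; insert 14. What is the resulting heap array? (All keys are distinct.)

[28, 14, 20, -1, 3, -11, -6, -12, -19, 0]

insert 28:
  append 28 at index 6 → [20, 3, -6, -12, 0, -11, 28]
  28 > parent -6 at index 2, swap → [20, 3, 28, -12, 0, -11, -6]
  28 > parent 20 at index 0, swap → [28, 3, 20, -12, 0, -11, -6]
insert 40:
  append 40 at index 7 → [28, 3, 20, -12, 0, -11, -6, 40]
  40 > parent -12 at index 3, swap → [28, 3, 20, 40, 0, -11, -6, -12]
  40 > parent 3 at index 1, swap → [28, 40, 20, 3, 0, -11, -6, -12]
  40 > parent 28 at index 0, swap → [40, 28, 20, 3, 0, -11, -6, -12]
insert 37:
  append 37 at index 8 → [40, 28, 20, 3, 0, -11, -6, -12, 37]
  37 > parent 3 at index 3, swap → [40, 28, 20, 37, 0, -11, -6, -12, 3]
  37 > parent 28 at index 1, swap → [40, 37, 20, 28, 0, -11, -6, -12, 3]
insert -19:
  append -19 at index 9 → [40, 37, 20, 28, 0, -11, -6, -12, 3, -19] (no swap needed)
extract-max → returns 40:
  remove root 40; move last element -19 to root → [-19, 37, 20, 28, 0, -11, -6, -12, 3]
  -19 vs larger child 37 at index 1, swap → [37, -19, 20, 28, 0, -11, -6, -12, 3]
  -19 vs larger child 28 at index 3, swap → [37, 28, 20, -19, 0, -11, -6, -12, 3]
  -19 vs larger child 3 at index 8, swap → [37, 28, 20, 3, 0, -11, -6, -12, -19]
insert -1:
  append -1 at index 9 → [37, 28, 20, 3, 0, -11, -6, -12, -19, -1] (no swap needed)
extract-max → returns 37:
  remove root 37; move last element -1 to root → [-1, 28, 20, 3, 0, -11, -6, -12, -19]
  -1 vs larger child 28 at index 1, swap → [28, -1, 20, 3, 0, -11, -6, -12, -19]
  -1 vs larger child 3 at index 3, swap → [28, 3, 20, -1, 0, -11, -6, -12, -19]
insert 14:
  append 14 at index 9 → [28, 3, 20, -1, 0, -11, -6, -12, -19, 14]
  14 > parent 0 at index 4, swap → [28, 3, 20, -1, 14, -11, -6, -12, -19, 0]
  14 > parent 3 at index 1, swap → [28, 14, 20, -1, 3, -11, -6, -12, -19, 0]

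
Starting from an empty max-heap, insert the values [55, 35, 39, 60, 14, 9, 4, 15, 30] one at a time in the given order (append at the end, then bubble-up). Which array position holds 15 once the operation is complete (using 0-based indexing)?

7

Insert 55:
  append 55 at index 0 → [55] (no swap needed)
Insert 35:
  append 35 at index 1 → [55, 35] (no swap needed)
Insert 39:
  append 39 at index 2 → [55, 35, 39] (no swap needed)
Insert 60:
  append 60 at index 3 → [55, 35, 39, 60]
  60 > parent 35 at index 1, swap → [55, 60, 39, 35]
  60 > parent 55 at index 0, swap → [60, 55, 39, 35]
Insert 14:
  append 14 at index 4 → [60, 55, 39, 35, 14] (no swap needed)
Insert 9:
  append 9 at index 5 → [60, 55, 39, 35, 14, 9] (no swap needed)
Insert 4:
  append 4 at index 6 → [60, 55, 39, 35, 14, 9, 4] (no swap needed)
Insert 15:
  append 15 at index 7 → [60, 55, 39, 35, 14, 9, 4, 15] (no swap needed)
Insert 30:
  append 30 at index 8 → [60, 55, 39, 35, 14, 9, 4, 15, 30] (no swap needed)
resulting array: [60, 55, 39, 35, 14, 9, 4, 15, 30]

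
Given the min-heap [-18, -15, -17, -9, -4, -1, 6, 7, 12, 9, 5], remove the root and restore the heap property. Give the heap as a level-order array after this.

remove root -18; move last element 5 to root → [5, -15, -17, -9, -4, -1, 6, 7, 12, 9]
5 vs smaller child -17 at index 2, swap → [-17, -15, 5, -9, -4, -1, 6, 7, 12, 9]
5 vs smaller child -1 at index 5, swap → [-17, -15, -1, -9, -4, 5, 6, 7, 12, 9]

[-17, -15, -1, -9, -4, 5, 6, 7, 12, 9]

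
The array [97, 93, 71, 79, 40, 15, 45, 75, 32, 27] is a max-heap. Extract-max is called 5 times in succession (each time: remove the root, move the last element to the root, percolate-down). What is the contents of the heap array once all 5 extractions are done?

[45, 40, 15, 32, 27]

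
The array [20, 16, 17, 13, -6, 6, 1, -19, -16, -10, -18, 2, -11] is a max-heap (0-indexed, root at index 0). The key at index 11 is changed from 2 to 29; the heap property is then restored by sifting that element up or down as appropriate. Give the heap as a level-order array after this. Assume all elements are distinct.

set index 11 from 2 to 29 → [20, 16, 17, 13, -6, 6, 1, -19, -16, -10, -18, 29, -11]
29 > parent 6 at index 5, swap → [20, 16, 17, 13, -6, 29, 1, -19, -16, -10, -18, 6, -11]
29 > parent 17 at index 2, swap → [20, 16, 29, 13, -6, 17, 1, -19, -16, -10, -18, 6, -11]
29 > parent 20 at index 0, swap → [29, 16, 20, 13, -6, 17, 1, -19, -16, -10, -18, 6, -11]

[29, 16, 20, 13, -6, 17, 1, -19, -16, -10, -18, 6, -11]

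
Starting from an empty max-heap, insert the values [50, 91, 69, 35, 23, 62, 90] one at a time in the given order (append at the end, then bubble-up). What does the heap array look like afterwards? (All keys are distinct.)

[91, 50, 90, 35, 23, 62, 69]

Insert 50:
  append 50 at index 0 → [50] (no swap needed)
Insert 91:
  append 91 at index 1 → [50, 91]
  91 > parent 50 at index 0, swap → [91, 50]
Insert 69:
  append 69 at index 2 → [91, 50, 69] (no swap needed)
Insert 35:
  append 35 at index 3 → [91, 50, 69, 35] (no swap needed)
Insert 23:
  append 23 at index 4 → [91, 50, 69, 35, 23] (no swap needed)
Insert 62:
  append 62 at index 5 → [91, 50, 69, 35, 23, 62] (no swap needed)
Insert 90:
  append 90 at index 6 → [91, 50, 69, 35, 23, 62, 90]
  90 > parent 69 at index 2, swap → [91, 50, 90, 35, 23, 62, 69]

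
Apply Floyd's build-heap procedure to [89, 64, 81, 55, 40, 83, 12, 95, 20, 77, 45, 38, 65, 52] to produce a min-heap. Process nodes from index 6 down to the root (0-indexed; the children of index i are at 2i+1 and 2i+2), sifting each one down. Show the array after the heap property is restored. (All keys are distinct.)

sift down from index 6: already satisfies heap property
sift down from index 5:
  83 vs smaller child 38 at index 11, swap → [89, 64, 81, 55, 40, 38, 12, 95, 20, 77, 45, 83, 65, 52]
sift down from index 4: already satisfies heap property
sift down from index 3:
  55 vs smaller child 20 at index 8, swap → [89, 64, 81, 20, 40, 38, 12, 95, 55, 77, 45, 83, 65, 52]
sift down from index 2:
  81 vs smaller child 12 at index 6, swap → [89, 64, 12, 20, 40, 38, 81, 95, 55, 77, 45, 83, 65, 52]
  81 vs only child 52 at index 13, swap → [89, 64, 12, 20, 40, 38, 52, 95, 55, 77, 45, 83, 65, 81]
sift down from index 1:
  64 vs smaller child 20 at index 3, swap → [89, 20, 12, 64, 40, 38, 52, 95, 55, 77, 45, 83, 65, 81]
  64 vs smaller child 55 at index 8, swap → [89, 20, 12, 55, 40, 38, 52, 95, 64, 77, 45, 83, 65, 81]
sift down from index 0:
  89 vs smaller child 12 at index 2, swap → [12, 20, 89, 55, 40, 38, 52, 95, 64, 77, 45, 83, 65, 81]
  89 vs smaller child 38 at index 5, swap → [12, 20, 38, 55, 40, 89, 52, 95, 64, 77, 45, 83, 65, 81]
  89 vs smaller child 65 at index 12, swap → [12, 20, 38, 55, 40, 65, 52, 95, 64, 77, 45, 83, 89, 81]

[12, 20, 38, 55, 40, 65, 52, 95, 64, 77, 45, 83, 89, 81]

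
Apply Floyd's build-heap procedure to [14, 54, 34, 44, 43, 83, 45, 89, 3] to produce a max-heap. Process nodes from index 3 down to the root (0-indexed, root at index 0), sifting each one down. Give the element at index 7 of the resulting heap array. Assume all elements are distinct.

14

sift down from index 3:
  44 vs larger child 89 at index 7, swap → [14, 54, 34, 89, 43, 83, 45, 44, 3]
sift down from index 2:
  34 vs larger child 83 at index 5, swap → [14, 54, 83, 89, 43, 34, 45, 44, 3]
sift down from index 1:
  54 vs larger child 89 at index 3, swap → [14, 89, 83, 54, 43, 34, 45, 44, 3]
sift down from index 0:
  14 vs larger child 89 at index 1, swap → [89, 14, 83, 54, 43, 34, 45, 44, 3]
  14 vs larger child 54 at index 3, swap → [89, 54, 83, 14, 43, 34, 45, 44, 3]
  14 vs larger child 44 at index 7, swap → [89, 54, 83, 44, 43, 34, 45, 14, 3]
resulting array: [89, 54, 83, 44, 43, 34, 45, 14, 3]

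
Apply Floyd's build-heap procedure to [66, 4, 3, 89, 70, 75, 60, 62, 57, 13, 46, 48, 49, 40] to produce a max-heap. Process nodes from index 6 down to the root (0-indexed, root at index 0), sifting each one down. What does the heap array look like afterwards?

[89, 70, 75, 62, 66, 49, 60, 4, 57, 13, 46, 48, 3, 40]

sift down from index 6: already satisfies heap property
sift down from index 5: already satisfies heap property
sift down from index 4: already satisfies heap property
sift down from index 3: already satisfies heap property
sift down from index 2:
  3 vs larger child 75 at index 5, swap → [66, 4, 75, 89, 70, 3, 60, 62, 57, 13, 46, 48, 49, 40]
  3 vs larger child 49 at index 12, swap → [66, 4, 75, 89, 70, 49, 60, 62, 57, 13, 46, 48, 3, 40]
sift down from index 1:
  4 vs larger child 89 at index 3, swap → [66, 89, 75, 4, 70, 49, 60, 62, 57, 13, 46, 48, 3, 40]
  4 vs larger child 62 at index 7, swap → [66, 89, 75, 62, 70, 49, 60, 4, 57, 13, 46, 48, 3, 40]
sift down from index 0:
  66 vs larger child 89 at index 1, swap → [89, 66, 75, 62, 70, 49, 60, 4, 57, 13, 46, 48, 3, 40]
  66 vs larger child 70 at index 4, swap → [89, 70, 75, 62, 66, 49, 60, 4, 57, 13, 46, 48, 3, 40]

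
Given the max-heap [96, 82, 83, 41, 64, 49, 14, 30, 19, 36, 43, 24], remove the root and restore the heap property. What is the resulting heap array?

[83, 82, 49, 41, 64, 24, 14, 30, 19, 36, 43]

remove root 96; move last element 24 to root → [24, 82, 83, 41, 64, 49, 14, 30, 19, 36, 43]
24 vs larger child 83 at index 2, swap → [83, 82, 24, 41, 64, 49, 14, 30, 19, 36, 43]
24 vs larger child 49 at index 5, swap → [83, 82, 49, 41, 64, 24, 14, 30, 19, 36, 43]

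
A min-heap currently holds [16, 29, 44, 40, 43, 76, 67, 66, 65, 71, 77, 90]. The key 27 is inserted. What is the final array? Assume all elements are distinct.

[16, 29, 27, 40, 43, 44, 67, 66, 65, 71, 77, 90, 76]

append 27 at index 12 → [16, 29, 44, 40, 43, 76, 67, 66, 65, 71, 77, 90, 27]
27 < parent 76 at index 5, swap → [16, 29, 44, 40, 43, 27, 67, 66, 65, 71, 77, 90, 76]
27 < parent 44 at index 2, swap → [16, 29, 27, 40, 43, 44, 67, 66, 65, 71, 77, 90, 76]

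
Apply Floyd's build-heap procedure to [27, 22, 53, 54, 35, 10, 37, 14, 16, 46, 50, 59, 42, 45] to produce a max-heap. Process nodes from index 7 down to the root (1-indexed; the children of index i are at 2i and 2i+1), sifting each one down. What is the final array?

sift down from index 7:
  37 vs only child 45 at index 14, swap → [27, 22, 53, 54, 35, 10, 45, 14, 16, 46, 50, 59, 42, 37]
sift down from index 6:
  10 vs larger child 59 at index 12, swap → [27, 22, 53, 54, 35, 59, 45, 14, 16, 46, 50, 10, 42, 37]
sift down from index 5:
  35 vs larger child 50 at index 11, swap → [27, 22, 53, 54, 50, 59, 45, 14, 16, 46, 35, 10, 42, 37]
sift down from index 4: already satisfies heap property
sift down from index 3:
  53 vs larger child 59 at index 6, swap → [27, 22, 59, 54, 50, 53, 45, 14, 16, 46, 35, 10, 42, 37]
sift down from index 2:
  22 vs larger child 54 at index 4, swap → [27, 54, 59, 22, 50, 53, 45, 14, 16, 46, 35, 10, 42, 37]
sift down from index 1:
  27 vs larger child 59 at index 3, swap → [59, 54, 27, 22, 50, 53, 45, 14, 16, 46, 35, 10, 42, 37]
  27 vs larger child 53 at index 6, swap → [59, 54, 53, 22, 50, 27, 45, 14, 16, 46, 35, 10, 42, 37]
  27 vs larger child 42 at index 13, swap → [59, 54, 53, 22, 50, 42, 45, 14, 16, 46, 35, 10, 27, 37]

[59, 54, 53, 22, 50, 42, 45, 14, 16, 46, 35, 10, 27, 37]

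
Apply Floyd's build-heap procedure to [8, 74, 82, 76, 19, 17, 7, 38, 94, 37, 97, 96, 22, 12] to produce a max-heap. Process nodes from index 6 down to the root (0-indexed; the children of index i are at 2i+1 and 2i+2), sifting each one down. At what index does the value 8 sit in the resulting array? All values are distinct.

sift down from index 6:
  7 vs only child 12 at index 13, swap → [8, 74, 82, 76, 19, 17, 12, 38, 94, 37, 97, 96, 22, 7]
sift down from index 5:
  17 vs larger child 96 at index 11, swap → [8, 74, 82, 76, 19, 96, 12, 38, 94, 37, 97, 17, 22, 7]
sift down from index 4:
  19 vs larger child 97 at index 10, swap → [8, 74, 82, 76, 97, 96, 12, 38, 94, 37, 19, 17, 22, 7]
sift down from index 3:
  76 vs larger child 94 at index 8, swap → [8, 74, 82, 94, 97, 96, 12, 38, 76, 37, 19, 17, 22, 7]
sift down from index 2:
  82 vs larger child 96 at index 5, swap → [8, 74, 96, 94, 97, 82, 12, 38, 76, 37, 19, 17, 22, 7]
sift down from index 1:
  74 vs larger child 97 at index 4, swap → [8, 97, 96, 94, 74, 82, 12, 38, 76, 37, 19, 17, 22, 7]
sift down from index 0:
  8 vs larger child 97 at index 1, swap → [97, 8, 96, 94, 74, 82, 12, 38, 76, 37, 19, 17, 22, 7]
  8 vs larger child 94 at index 3, swap → [97, 94, 96, 8, 74, 82, 12, 38, 76, 37, 19, 17, 22, 7]
  8 vs larger child 76 at index 8, swap → [97, 94, 96, 76, 74, 82, 12, 38, 8, 37, 19, 17, 22, 7]
resulting array: [97, 94, 96, 76, 74, 82, 12, 38, 8, 37, 19, 17, 22, 7]

8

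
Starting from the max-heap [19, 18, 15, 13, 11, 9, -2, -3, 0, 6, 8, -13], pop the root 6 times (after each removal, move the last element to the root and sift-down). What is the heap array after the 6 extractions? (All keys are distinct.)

[8, 6, -2, 0, -13, -3]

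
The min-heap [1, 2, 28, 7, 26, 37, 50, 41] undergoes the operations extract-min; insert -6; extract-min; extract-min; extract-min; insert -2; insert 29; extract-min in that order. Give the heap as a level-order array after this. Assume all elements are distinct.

extract-min → returns 1:
  remove root 1; move last element 41 to root → [41, 2, 28, 7, 26, 37, 50]
  41 vs smaller child 2 at index 1, swap → [2, 41, 28, 7, 26, 37, 50]
  41 vs smaller child 7 at index 3, swap → [2, 7, 28, 41, 26, 37, 50]
insert -6:
  append -6 at index 7 → [2, 7, 28, 41, 26, 37, 50, -6]
  -6 < parent 41 at index 3, swap → [2, 7, 28, -6, 26, 37, 50, 41]
  -6 < parent 7 at index 1, swap → [2, -6, 28, 7, 26, 37, 50, 41]
  -6 < parent 2 at index 0, swap → [-6, 2, 28, 7, 26, 37, 50, 41]
extract-min → returns -6:
  remove root -6; move last element 41 to root → [41, 2, 28, 7, 26, 37, 50]
  41 vs smaller child 2 at index 1, swap → [2, 41, 28, 7, 26, 37, 50]
  41 vs smaller child 7 at index 3, swap → [2, 7, 28, 41, 26, 37, 50]
extract-min → returns 2:
  remove root 2; move last element 50 to root → [50, 7, 28, 41, 26, 37]
  50 vs smaller child 7 at index 1, swap → [7, 50, 28, 41, 26, 37]
  50 vs smaller child 26 at index 4, swap → [7, 26, 28, 41, 50, 37]
extract-min → returns 7:
  remove root 7; move last element 37 to root → [37, 26, 28, 41, 50]
  37 vs smaller child 26 at index 1, swap → [26, 37, 28, 41, 50]
insert -2:
  append -2 at index 5 → [26, 37, 28, 41, 50, -2]
  -2 < parent 28 at index 2, swap → [26, 37, -2, 41, 50, 28]
  -2 < parent 26 at index 0, swap → [-2, 37, 26, 41, 50, 28]
insert 29:
  append 29 at index 6 → [-2, 37, 26, 41, 50, 28, 29] (no swap needed)
extract-min → returns -2:
  remove root -2; move last element 29 to root → [29, 37, 26, 41, 50, 28]
  29 vs smaller child 26 at index 2, swap → [26, 37, 29, 41, 50, 28]
  29 vs only child 28 at index 5, swap → [26, 37, 28, 41, 50, 29]

[26, 37, 28, 41, 50, 29]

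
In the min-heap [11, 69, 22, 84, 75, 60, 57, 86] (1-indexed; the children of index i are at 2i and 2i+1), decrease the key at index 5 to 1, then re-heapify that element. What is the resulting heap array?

[1, 11, 22, 84, 69, 60, 57, 86]

set index 5 from 75 to 1 → [11, 69, 22, 84, 1, 60, 57, 86]
1 < parent 69 at index 2, swap → [11, 1, 22, 84, 69, 60, 57, 86]
1 < parent 11 at index 1, swap → [1, 11, 22, 84, 69, 60, 57, 86]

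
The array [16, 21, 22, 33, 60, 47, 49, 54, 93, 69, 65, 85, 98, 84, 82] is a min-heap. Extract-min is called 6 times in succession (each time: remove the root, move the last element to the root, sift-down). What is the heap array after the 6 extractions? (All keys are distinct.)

[54, 60, 65, 82, 69, 84, 85, 98, 93]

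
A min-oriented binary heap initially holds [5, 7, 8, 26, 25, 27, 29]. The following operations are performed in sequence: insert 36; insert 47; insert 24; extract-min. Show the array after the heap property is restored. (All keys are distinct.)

[7, 24, 8, 26, 25, 27, 29, 36, 47]

insert 36:
  append 36 at index 7 → [5, 7, 8, 26, 25, 27, 29, 36] (no swap needed)
insert 47:
  append 47 at index 8 → [5, 7, 8, 26, 25, 27, 29, 36, 47] (no swap needed)
insert 24:
  append 24 at index 9 → [5, 7, 8, 26, 25, 27, 29, 36, 47, 24]
  24 < parent 25 at index 4, swap → [5, 7, 8, 26, 24, 27, 29, 36, 47, 25]
extract-min → returns 5:
  remove root 5; move last element 25 to root → [25, 7, 8, 26, 24, 27, 29, 36, 47]
  25 vs smaller child 7 at index 1, swap → [7, 25, 8, 26, 24, 27, 29, 36, 47]
  25 vs smaller child 24 at index 4, swap → [7, 24, 8, 26, 25, 27, 29, 36, 47]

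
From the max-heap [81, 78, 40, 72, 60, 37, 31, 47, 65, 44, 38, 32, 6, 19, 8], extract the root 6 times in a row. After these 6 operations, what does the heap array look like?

extract-max #1 returns 81:
  remove root 81; move last element 8 to root → [8, 78, 40, 72, 60, 37, 31, 47, 65, 44, 38, 32, 6, 19]
  8 vs larger child 78 at index 1, swap → [78, 8, 40, 72, 60, 37, 31, 47, 65, 44, 38, 32, 6, 19]
  8 vs larger child 72 at index 3, swap → [78, 72, 40, 8, 60, 37, 31, 47, 65, 44, 38, 32, 6, 19]
  8 vs larger child 65 at index 8, swap → [78, 72, 40, 65, 60, 37, 31, 47, 8, 44, 38, 32, 6, 19]
extract-max #2 returns 78:
  remove root 78; move last element 19 to root → [19, 72, 40, 65, 60, 37, 31, 47, 8, 44, 38, 32, 6]
  19 vs larger child 72 at index 1, swap → [72, 19, 40, 65, 60, 37, 31, 47, 8, 44, 38, 32, 6]
  19 vs larger child 65 at index 3, swap → [72, 65, 40, 19, 60, 37, 31, 47, 8, 44, 38, 32, 6]
  19 vs larger child 47 at index 7, swap → [72, 65, 40, 47, 60, 37, 31, 19, 8, 44, 38, 32, 6]
extract-max #3 returns 72:
  remove root 72; move last element 6 to root → [6, 65, 40, 47, 60, 37, 31, 19, 8, 44, 38, 32]
  6 vs larger child 65 at index 1, swap → [65, 6, 40, 47, 60, 37, 31, 19, 8, 44, 38, 32]
  6 vs larger child 60 at index 4, swap → [65, 60, 40, 47, 6, 37, 31, 19, 8, 44, 38, 32]
  6 vs larger child 44 at index 9, swap → [65, 60, 40, 47, 44, 37, 31, 19, 8, 6, 38, 32]
extract-max #4 returns 65:
  remove root 65; move last element 32 to root → [32, 60, 40, 47, 44, 37, 31, 19, 8, 6, 38]
  32 vs larger child 60 at index 1, swap → [60, 32, 40, 47, 44, 37, 31, 19, 8, 6, 38]
  32 vs larger child 47 at index 3, swap → [60, 47, 40, 32, 44, 37, 31, 19, 8, 6, 38]
extract-max #5 returns 60:
  remove root 60; move last element 38 to root → [38, 47, 40, 32, 44, 37, 31, 19, 8, 6]
  38 vs larger child 47 at index 1, swap → [47, 38, 40, 32, 44, 37, 31, 19, 8, 6]
  38 vs larger child 44 at index 4, swap → [47, 44, 40, 32, 38, 37, 31, 19, 8, 6]
extract-max #6 returns 47:
  remove root 47; move last element 6 to root → [6, 44, 40, 32, 38, 37, 31, 19, 8]
  6 vs larger child 44 at index 1, swap → [44, 6, 40, 32, 38, 37, 31, 19, 8]
  6 vs larger child 38 at index 4, swap → [44, 38, 40, 32, 6, 37, 31, 19, 8]

[44, 38, 40, 32, 6, 37, 31, 19, 8]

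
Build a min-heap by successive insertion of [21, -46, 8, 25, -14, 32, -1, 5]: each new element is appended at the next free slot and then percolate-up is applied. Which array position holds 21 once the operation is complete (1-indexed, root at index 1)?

Insert 21:
  append 21 at index 1 → [21] (no swap needed)
Insert -46:
  append -46 at index 2 → [21, -46]
  -46 < parent 21 at index 1, swap → [-46, 21]
Insert 8:
  append 8 at index 3 → [-46, 21, 8] (no swap needed)
Insert 25:
  append 25 at index 4 → [-46, 21, 8, 25] (no swap needed)
Insert -14:
  append -14 at index 5 → [-46, 21, 8, 25, -14]
  -14 < parent 21 at index 2, swap → [-46, -14, 8, 25, 21]
Insert 32:
  append 32 at index 6 → [-46, -14, 8, 25, 21, 32] (no swap needed)
Insert -1:
  append -1 at index 7 → [-46, -14, 8, 25, 21, 32, -1]
  -1 < parent 8 at index 3, swap → [-46, -14, -1, 25, 21, 32, 8]
Insert 5:
  append 5 at index 8 → [-46, -14, -1, 25, 21, 32, 8, 5]
  5 < parent 25 at index 4, swap → [-46, -14, -1, 5, 21, 32, 8, 25]
resulting array: [-46, -14, -1, 5, 21, 32, 8, 25]

5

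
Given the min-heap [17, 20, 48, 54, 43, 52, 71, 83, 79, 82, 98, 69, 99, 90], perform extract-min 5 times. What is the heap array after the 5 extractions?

[54, 79, 69, 83, 82, 98, 71, 90, 99]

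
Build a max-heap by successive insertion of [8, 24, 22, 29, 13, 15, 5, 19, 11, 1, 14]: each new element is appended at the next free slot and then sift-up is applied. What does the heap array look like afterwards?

[29, 24, 22, 19, 14, 15, 5, 8, 11, 1, 13]

Insert 8:
  append 8 at index 0 → [8] (no swap needed)
Insert 24:
  append 24 at index 1 → [8, 24]
  24 > parent 8 at index 0, swap → [24, 8]
Insert 22:
  append 22 at index 2 → [24, 8, 22] (no swap needed)
Insert 29:
  append 29 at index 3 → [24, 8, 22, 29]
  29 > parent 8 at index 1, swap → [24, 29, 22, 8]
  29 > parent 24 at index 0, swap → [29, 24, 22, 8]
Insert 13:
  append 13 at index 4 → [29, 24, 22, 8, 13] (no swap needed)
Insert 15:
  append 15 at index 5 → [29, 24, 22, 8, 13, 15] (no swap needed)
Insert 5:
  append 5 at index 6 → [29, 24, 22, 8, 13, 15, 5] (no swap needed)
Insert 19:
  append 19 at index 7 → [29, 24, 22, 8, 13, 15, 5, 19]
  19 > parent 8 at index 3, swap → [29, 24, 22, 19, 13, 15, 5, 8]
Insert 11:
  append 11 at index 8 → [29, 24, 22, 19, 13, 15, 5, 8, 11] (no swap needed)
Insert 1:
  append 1 at index 9 → [29, 24, 22, 19, 13, 15, 5, 8, 11, 1] (no swap needed)
Insert 14:
  append 14 at index 10 → [29, 24, 22, 19, 13, 15, 5, 8, 11, 1, 14]
  14 > parent 13 at index 4, swap → [29, 24, 22, 19, 14, 15, 5, 8, 11, 1, 13]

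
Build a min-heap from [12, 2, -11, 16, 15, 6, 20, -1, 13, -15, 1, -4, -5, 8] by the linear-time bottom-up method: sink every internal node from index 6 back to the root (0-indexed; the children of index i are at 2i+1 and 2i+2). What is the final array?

[-15, -1, -11, 12, 1, -5, 8, 16, 13, 15, 2, -4, 6, 20]

sift down from index 6:
  20 vs only child 8 at index 13, swap → [12, 2, -11, 16, 15, 6, 8, -1, 13, -15, 1, -4, -5, 20]
sift down from index 5:
  6 vs smaller child -5 at index 12, swap → [12, 2, -11, 16, 15, -5, 8, -1, 13, -15, 1, -4, 6, 20]
sift down from index 4:
  15 vs smaller child -15 at index 9, swap → [12, 2, -11, 16, -15, -5, 8, -1, 13, 15, 1, -4, 6, 20]
sift down from index 3:
  16 vs smaller child -1 at index 7, swap → [12, 2, -11, -1, -15, -5, 8, 16, 13, 15, 1, -4, 6, 20]
sift down from index 2: already satisfies heap property
sift down from index 1:
  2 vs smaller child -15 at index 4, swap → [12, -15, -11, -1, 2, -5, 8, 16, 13, 15, 1, -4, 6, 20]
  2 vs smaller child 1 at index 10, swap → [12, -15, -11, -1, 1, -5, 8, 16, 13, 15, 2, -4, 6, 20]
sift down from index 0:
  12 vs smaller child -15 at index 1, swap → [-15, 12, -11, -1, 1, -5, 8, 16, 13, 15, 2, -4, 6, 20]
  12 vs smaller child -1 at index 3, swap → [-15, -1, -11, 12, 1, -5, 8, 16, 13, 15, 2, -4, 6, 20]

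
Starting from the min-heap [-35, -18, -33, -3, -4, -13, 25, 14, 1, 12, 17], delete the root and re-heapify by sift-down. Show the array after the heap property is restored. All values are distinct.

[-33, -18, -13, -3, -4, 17, 25, 14, 1, 12]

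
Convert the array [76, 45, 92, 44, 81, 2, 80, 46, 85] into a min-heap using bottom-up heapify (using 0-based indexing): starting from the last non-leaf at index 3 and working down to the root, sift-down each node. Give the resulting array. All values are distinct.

sift down from index 3: already satisfies heap property
sift down from index 2:
  92 vs smaller child 2 at index 5, swap → [76, 45, 2, 44, 81, 92, 80, 46, 85]
sift down from index 1:
  45 vs smaller child 44 at index 3, swap → [76, 44, 2, 45, 81, 92, 80, 46, 85]
sift down from index 0:
  76 vs smaller child 2 at index 2, swap → [2, 44, 76, 45, 81, 92, 80, 46, 85]

[2, 44, 76, 45, 81, 92, 80, 46, 85]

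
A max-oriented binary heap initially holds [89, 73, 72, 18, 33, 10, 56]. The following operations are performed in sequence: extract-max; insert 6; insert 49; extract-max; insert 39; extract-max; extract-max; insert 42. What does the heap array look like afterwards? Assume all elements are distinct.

[49, 39, 42, 6, 33, 10, 18]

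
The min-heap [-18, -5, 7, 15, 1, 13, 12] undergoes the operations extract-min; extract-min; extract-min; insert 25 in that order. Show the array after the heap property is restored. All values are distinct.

[7, 12, 13, 15, 25]

extract-min → returns -18:
  remove root -18; move last element 12 to root → [12, -5, 7, 15, 1, 13]
  12 vs smaller child -5 at index 1, swap → [-5, 12, 7, 15, 1, 13]
  12 vs smaller child 1 at index 4, swap → [-5, 1, 7, 15, 12, 13]
extract-min → returns -5:
  remove root -5; move last element 13 to root → [13, 1, 7, 15, 12]
  13 vs smaller child 1 at index 1, swap → [1, 13, 7, 15, 12]
  13 vs smaller child 12 at index 4, swap → [1, 12, 7, 15, 13]
extract-min → returns 1:
  remove root 1; move last element 13 to root → [13, 12, 7, 15]
  13 vs smaller child 7 at index 2, swap → [7, 12, 13, 15]
insert 25:
  append 25 at index 4 → [7, 12, 13, 15, 25] (no swap needed)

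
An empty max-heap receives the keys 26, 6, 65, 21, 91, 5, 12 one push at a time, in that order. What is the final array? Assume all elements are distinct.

[91, 65, 26, 6, 21, 5, 12]

Insert 26:
  append 26 at index 0 → [26] (no swap needed)
Insert 6:
  append 6 at index 1 → [26, 6] (no swap needed)
Insert 65:
  append 65 at index 2 → [26, 6, 65]
  65 > parent 26 at index 0, swap → [65, 6, 26]
Insert 21:
  append 21 at index 3 → [65, 6, 26, 21]
  21 > parent 6 at index 1, swap → [65, 21, 26, 6]
Insert 91:
  append 91 at index 4 → [65, 21, 26, 6, 91]
  91 > parent 21 at index 1, swap → [65, 91, 26, 6, 21]
  91 > parent 65 at index 0, swap → [91, 65, 26, 6, 21]
Insert 5:
  append 5 at index 5 → [91, 65, 26, 6, 21, 5] (no swap needed)
Insert 12:
  append 12 at index 6 → [91, 65, 26, 6, 21, 5, 12] (no swap needed)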